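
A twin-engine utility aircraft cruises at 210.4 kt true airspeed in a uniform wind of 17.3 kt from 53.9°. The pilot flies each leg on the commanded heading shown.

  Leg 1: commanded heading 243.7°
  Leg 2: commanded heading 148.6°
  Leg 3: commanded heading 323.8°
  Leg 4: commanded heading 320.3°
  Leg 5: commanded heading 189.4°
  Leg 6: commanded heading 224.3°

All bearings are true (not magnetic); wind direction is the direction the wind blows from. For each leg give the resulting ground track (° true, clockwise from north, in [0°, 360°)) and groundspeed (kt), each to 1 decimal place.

Leg 1: track=243.0°, groundspeed=227.5 kt
Leg 2: track=153.3°, groundspeed=212.5 kt
Leg 3: track=319.1°, groundspeed=211.1 kt
Leg 4: track=315.6°, groundspeed=212.2 kt
Leg 5: track=192.5°, groundspeed=223.1 kt
Leg 6: track=225.0°, groundspeed=227.5 kt

Leg 1: heading 243.7°; drift -0.7° → track 243.0°, groundspeed 227.5 kt
Leg 2: heading 148.6°; drift +4.7° → track 153.3°, groundspeed 212.5 kt
Leg 3: heading 323.8°; drift -4.7° → track 319.1°, groundspeed 211.1 kt
Leg 4: heading 320.3°; drift -4.7° → track 315.6°, groundspeed 212.2 kt
Leg 5: heading 189.4°; drift +3.1° → track 192.5°, groundspeed 223.1 kt
Leg 6: heading 224.3°; drift +0.7° → track 225.0°, groundspeed 227.5 kt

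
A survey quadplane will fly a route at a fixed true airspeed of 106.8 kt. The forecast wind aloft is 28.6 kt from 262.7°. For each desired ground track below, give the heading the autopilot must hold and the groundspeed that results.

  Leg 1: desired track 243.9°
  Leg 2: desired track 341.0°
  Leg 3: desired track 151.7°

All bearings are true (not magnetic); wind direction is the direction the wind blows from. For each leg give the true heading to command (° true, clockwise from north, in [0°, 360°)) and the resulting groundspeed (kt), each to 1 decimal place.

Leg 1: desired track 243.9°; wind correction +5.0° → command heading 248.9°, groundspeed 79.3 kt
Leg 2: desired track 341.0°; wind correction -15.2° → command heading 325.8°, groundspeed 97.3 kt
Leg 3: desired track 151.7°; wind correction +14.5° → command heading 166.2°, groundspeed 113.7 kt

Leg 1: heading=248.9°, groundspeed=79.3 kt
Leg 2: heading=325.8°, groundspeed=97.3 kt
Leg 3: heading=166.2°, groundspeed=113.7 kt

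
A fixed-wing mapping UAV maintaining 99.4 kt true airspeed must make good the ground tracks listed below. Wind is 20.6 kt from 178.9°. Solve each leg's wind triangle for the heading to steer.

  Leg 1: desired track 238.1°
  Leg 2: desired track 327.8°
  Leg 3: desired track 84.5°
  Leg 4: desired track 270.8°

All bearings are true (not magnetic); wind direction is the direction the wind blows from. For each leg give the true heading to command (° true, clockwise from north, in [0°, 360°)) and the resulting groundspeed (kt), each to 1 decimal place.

Leg 1: desired track 238.1°; wind correction -10.3° → command heading 227.8°, groundspeed 87.3 kt
Leg 2: desired track 327.8°; wind correction -6.1° → command heading 321.7°, groundspeed 116.5 kt
Leg 3: desired track 84.5°; wind correction +11.9° → command heading 96.4°, groundspeed 98.8 kt
Leg 4: desired track 270.8°; wind correction -12.0° → command heading 258.8°, groundspeed 97.9 kt

Leg 1: heading=227.8°, groundspeed=87.3 kt
Leg 2: heading=321.7°, groundspeed=116.5 kt
Leg 3: heading=96.4°, groundspeed=98.8 kt
Leg 4: heading=258.8°, groundspeed=97.9 kt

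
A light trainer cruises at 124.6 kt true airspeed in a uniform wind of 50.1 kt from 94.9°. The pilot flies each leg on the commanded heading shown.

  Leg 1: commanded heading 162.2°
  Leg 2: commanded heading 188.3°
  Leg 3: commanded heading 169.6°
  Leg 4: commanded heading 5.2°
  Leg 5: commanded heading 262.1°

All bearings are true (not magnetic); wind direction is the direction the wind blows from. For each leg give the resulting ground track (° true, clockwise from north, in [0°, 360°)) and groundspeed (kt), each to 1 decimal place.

Leg 1: heading 162.2°; drift +23.7° → track 185.9°, groundspeed 115.0 kt
Leg 2: heading 188.3°; drift +21.4° → track 209.7°, groundspeed 137.0 kt
Leg 3: heading 169.6°; drift +23.5° → track 193.1°, groundspeed 121.4 kt
Leg 4: heading 5.2°; drift -21.9° → track 343.3°, groundspeed 134.1 kt
Leg 5: heading 262.1°; drift +3.7° → track 265.8°, groundspeed 173.8 kt

Leg 1: track=185.9°, groundspeed=115.0 kt
Leg 2: track=209.7°, groundspeed=137.0 kt
Leg 3: track=193.1°, groundspeed=121.4 kt
Leg 4: track=343.3°, groundspeed=134.1 kt
Leg 5: track=265.8°, groundspeed=173.8 kt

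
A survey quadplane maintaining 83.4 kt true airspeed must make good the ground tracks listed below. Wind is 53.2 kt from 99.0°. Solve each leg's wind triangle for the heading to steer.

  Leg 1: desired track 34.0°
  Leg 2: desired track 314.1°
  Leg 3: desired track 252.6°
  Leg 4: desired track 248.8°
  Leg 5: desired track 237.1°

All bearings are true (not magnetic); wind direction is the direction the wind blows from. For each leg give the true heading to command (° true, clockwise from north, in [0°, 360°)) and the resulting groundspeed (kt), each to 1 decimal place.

Leg 1: desired track 34.0°; wind correction +35.3° → command heading 69.3°, groundspeed 45.6 kt
Leg 2: desired track 314.1°; wind correction +21.5° → command heading 335.6°, groundspeed 121.1 kt
Leg 3: desired track 252.6°; wind correction -16.5° → command heading 236.1°, groundspeed 127.6 kt
Leg 4: desired track 248.8°; wind correction -18.7° → command heading 230.1°, groundspeed 125.0 kt
Leg 5: desired track 237.1°; wind correction -25.2° → command heading 211.9°, groundspeed 115.1 kt

Leg 1: heading=69.3°, groundspeed=45.6 kt
Leg 2: heading=335.6°, groundspeed=121.1 kt
Leg 3: heading=236.1°, groundspeed=127.6 kt
Leg 4: heading=230.1°, groundspeed=125.0 kt
Leg 5: heading=211.9°, groundspeed=115.1 kt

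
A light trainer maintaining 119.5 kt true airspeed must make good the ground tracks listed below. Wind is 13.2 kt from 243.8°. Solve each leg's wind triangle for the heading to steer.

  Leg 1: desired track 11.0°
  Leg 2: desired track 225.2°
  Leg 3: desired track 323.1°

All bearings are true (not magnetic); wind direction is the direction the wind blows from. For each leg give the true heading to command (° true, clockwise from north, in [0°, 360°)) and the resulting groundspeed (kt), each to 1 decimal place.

Leg 1: desired track 11.0°; wind correction -5.0° → command heading 6.0°, groundspeed 127.0 kt
Leg 2: desired track 225.2°; wind correction +2.0° → command heading 227.2°, groundspeed 106.9 kt
Leg 3: desired track 323.1°; wind correction -6.2° → command heading 316.9°, groundspeed 116.3 kt

Leg 1: heading=6.0°, groundspeed=127.0 kt
Leg 2: heading=227.2°, groundspeed=106.9 kt
Leg 3: heading=316.9°, groundspeed=116.3 kt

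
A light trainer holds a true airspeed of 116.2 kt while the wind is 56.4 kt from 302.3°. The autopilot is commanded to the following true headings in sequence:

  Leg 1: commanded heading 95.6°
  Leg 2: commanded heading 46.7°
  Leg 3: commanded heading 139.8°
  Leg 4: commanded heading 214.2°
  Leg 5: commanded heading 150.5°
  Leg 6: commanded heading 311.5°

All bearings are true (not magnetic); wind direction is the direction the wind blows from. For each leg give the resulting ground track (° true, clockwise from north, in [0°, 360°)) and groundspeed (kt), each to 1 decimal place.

Leg 1: track=104.2°, groundspeed=168.5 kt
Leg 2: track=69.5°, groundspeed=141.2 kt
Leg 3: track=134.1°, groundspeed=170.8 kt
Leg 4: track=188.0°, groundspeed=127.5 kt
Leg 5: track=141.4°, groundspeed=168.0 kt
Leg 6: track=320.0°, groundspeed=61.2 kt

Leg 1: heading 95.6°; drift +8.6° → track 104.2°, groundspeed 168.5 kt
Leg 2: heading 46.7°; drift +22.8° → track 69.5°, groundspeed 141.2 kt
Leg 3: heading 139.8°; drift -5.7° → track 134.1°, groundspeed 170.8 kt
Leg 4: heading 214.2°; drift -26.2° → track 188.0°, groundspeed 127.5 kt
Leg 5: heading 150.5°; drift -9.1° → track 141.4°, groundspeed 168.0 kt
Leg 6: heading 311.5°; drift +8.5° → track 320.0°, groundspeed 61.2 kt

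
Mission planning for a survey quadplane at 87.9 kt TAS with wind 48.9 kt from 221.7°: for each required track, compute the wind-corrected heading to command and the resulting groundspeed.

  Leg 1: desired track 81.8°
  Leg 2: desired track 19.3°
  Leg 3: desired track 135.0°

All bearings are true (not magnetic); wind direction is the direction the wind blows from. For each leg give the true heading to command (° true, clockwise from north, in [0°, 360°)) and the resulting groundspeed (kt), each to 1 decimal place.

Leg 1: heading=102.8°, groundspeed=119.5 kt
Leg 2: heading=7.1°, groundspeed=131.1 kt
Leg 3: heading=168.7°, groundspeed=70.3 kt

Leg 1: desired track 81.8°; wind correction +21.0° → command heading 102.8°, groundspeed 119.5 kt
Leg 2: desired track 19.3°; wind correction -12.2° → command heading 7.1°, groundspeed 131.1 kt
Leg 3: desired track 135.0°; wind correction +33.7° → command heading 168.7°, groundspeed 70.3 kt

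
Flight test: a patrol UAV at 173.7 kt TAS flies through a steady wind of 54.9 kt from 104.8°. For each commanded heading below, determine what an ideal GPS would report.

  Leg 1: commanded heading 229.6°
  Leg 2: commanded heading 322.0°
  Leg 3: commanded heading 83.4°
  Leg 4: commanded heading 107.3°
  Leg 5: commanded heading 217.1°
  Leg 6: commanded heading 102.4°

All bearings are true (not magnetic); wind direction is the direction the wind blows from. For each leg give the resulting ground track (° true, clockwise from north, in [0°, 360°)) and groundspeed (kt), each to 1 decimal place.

Leg 1: track=242.0°, groundspeed=209.9 kt
Leg 2: track=313.3°, groundspeed=219.9 kt
Leg 3: track=74.1°, groundspeed=124.2 kt
Leg 4: track=108.5°, groundspeed=118.9 kt
Leg 5: track=231.7°, groundspeed=201.1 kt
Leg 6: track=101.3°, groundspeed=118.9 kt

Leg 1: heading 229.6°; drift +12.4° → track 242.0°, groundspeed 209.9 kt
Leg 2: heading 322.0°; drift -8.7° → track 313.3°, groundspeed 219.9 kt
Leg 3: heading 83.4°; drift -9.3° → track 74.1°, groundspeed 124.2 kt
Leg 4: heading 107.3°; drift +1.2° → track 108.5°, groundspeed 118.9 kt
Leg 5: heading 217.1°; drift +14.6° → track 231.7°, groundspeed 201.1 kt
Leg 6: heading 102.4°; drift -1.1° → track 101.3°, groundspeed 118.9 kt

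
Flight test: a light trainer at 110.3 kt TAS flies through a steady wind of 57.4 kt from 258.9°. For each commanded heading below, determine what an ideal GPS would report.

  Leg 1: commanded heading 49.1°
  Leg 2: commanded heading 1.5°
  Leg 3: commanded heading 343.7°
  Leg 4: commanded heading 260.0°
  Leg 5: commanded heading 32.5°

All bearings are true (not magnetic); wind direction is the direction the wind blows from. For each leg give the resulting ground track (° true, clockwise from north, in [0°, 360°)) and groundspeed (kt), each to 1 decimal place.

Leg 1: track=59.2°, groundspeed=162.6 kt
Leg 2: track=26.0°, groundspeed=135.0 kt
Leg 3: track=12.2°, groundspeed=119.6 kt
Leg 4: track=261.2°, groundspeed=52.9 kt
Leg 5: track=48.0°, groundspeed=155.5 kt

Leg 1: heading 49.1°; drift +10.1° → track 59.2°, groundspeed 162.6 kt
Leg 2: heading 1.5°; drift +24.5° → track 26.0°, groundspeed 135.0 kt
Leg 3: heading 343.7°; drift +28.5° → track 12.2°, groundspeed 119.6 kt
Leg 4: heading 260.0°; drift +1.2° → track 261.2°, groundspeed 52.9 kt
Leg 5: heading 32.5°; drift +15.5° → track 48.0°, groundspeed 155.5 kt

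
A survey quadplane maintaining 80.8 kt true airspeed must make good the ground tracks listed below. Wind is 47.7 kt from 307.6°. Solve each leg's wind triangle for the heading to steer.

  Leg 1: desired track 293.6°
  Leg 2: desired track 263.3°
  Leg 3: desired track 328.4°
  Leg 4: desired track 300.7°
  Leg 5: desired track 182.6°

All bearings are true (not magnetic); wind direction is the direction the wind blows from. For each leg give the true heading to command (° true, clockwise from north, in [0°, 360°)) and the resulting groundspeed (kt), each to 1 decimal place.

Leg 1: desired track 293.6°; wind correction +8.2° → command heading 301.8°, groundspeed 33.7 kt
Leg 2: desired track 263.3°; wind correction +24.3° → command heading 287.6°, groundspeed 39.5 kt
Leg 3: desired track 328.4°; wind correction -12.1° → command heading 316.3°, groundspeed 34.4 kt
Leg 4: desired track 300.7°; wind correction +4.1° → command heading 304.8°, groundspeed 33.2 kt
Leg 5: desired track 182.6°; wind correction +28.9° → command heading 211.5°, groundspeed 98.1 kt

Leg 1: heading=301.8°, groundspeed=33.7 kt
Leg 2: heading=287.6°, groundspeed=39.5 kt
Leg 3: heading=316.3°, groundspeed=34.4 kt
Leg 4: heading=304.8°, groundspeed=33.2 kt
Leg 5: heading=211.5°, groundspeed=98.1 kt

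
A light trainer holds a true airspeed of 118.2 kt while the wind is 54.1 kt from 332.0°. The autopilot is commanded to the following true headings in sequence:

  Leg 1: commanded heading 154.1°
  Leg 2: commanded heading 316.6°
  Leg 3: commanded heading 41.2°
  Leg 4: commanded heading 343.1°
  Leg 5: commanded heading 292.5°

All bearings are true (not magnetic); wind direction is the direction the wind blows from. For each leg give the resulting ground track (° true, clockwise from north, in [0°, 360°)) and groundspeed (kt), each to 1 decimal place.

Leg 1: heading 154.1°; drift -0.7° → track 153.4°, groundspeed 172.3 kt
Leg 2: heading 316.6°; drift -12.3° → track 304.3°, groundspeed 67.6 kt
Leg 3: heading 41.2°; drift +27.1° → track 68.3°, groundspeed 111.2 kt
Leg 4: heading 343.1°; drift +9.1° → track 352.2°, groundspeed 65.9 kt
Leg 5: heading 292.5°; drift -24.2° → track 268.3°, groundspeed 83.8 kt

Leg 1: track=153.4°, groundspeed=172.3 kt
Leg 2: track=304.3°, groundspeed=67.6 kt
Leg 3: track=68.3°, groundspeed=111.2 kt
Leg 4: track=352.2°, groundspeed=65.9 kt
Leg 5: track=268.3°, groundspeed=83.8 kt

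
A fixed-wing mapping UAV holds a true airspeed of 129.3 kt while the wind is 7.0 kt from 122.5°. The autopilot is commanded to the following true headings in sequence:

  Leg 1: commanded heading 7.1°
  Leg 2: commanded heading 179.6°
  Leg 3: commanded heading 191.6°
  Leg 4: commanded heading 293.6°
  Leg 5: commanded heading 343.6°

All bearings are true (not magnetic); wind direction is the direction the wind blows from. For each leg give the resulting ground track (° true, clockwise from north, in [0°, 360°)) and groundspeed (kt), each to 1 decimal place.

Leg 1: track=4.4°, groundspeed=132.5 kt
Leg 2: track=182.3°, groundspeed=125.6 kt
Leg 3: track=194.6°, groundspeed=127.0 kt
Leg 4: track=294.1°, groundspeed=136.2 kt
Leg 5: track=341.6°, groundspeed=134.7 kt

Leg 1: heading 7.1°; drift -2.7° → track 4.4°, groundspeed 132.5 kt
Leg 2: heading 179.6°; drift +2.7° → track 182.3°, groundspeed 125.6 kt
Leg 3: heading 191.6°; drift +3.0° → track 194.6°, groundspeed 127.0 kt
Leg 4: heading 293.6°; drift +0.5° → track 294.1°, groundspeed 136.2 kt
Leg 5: heading 343.6°; drift -2.0° → track 341.6°, groundspeed 134.7 kt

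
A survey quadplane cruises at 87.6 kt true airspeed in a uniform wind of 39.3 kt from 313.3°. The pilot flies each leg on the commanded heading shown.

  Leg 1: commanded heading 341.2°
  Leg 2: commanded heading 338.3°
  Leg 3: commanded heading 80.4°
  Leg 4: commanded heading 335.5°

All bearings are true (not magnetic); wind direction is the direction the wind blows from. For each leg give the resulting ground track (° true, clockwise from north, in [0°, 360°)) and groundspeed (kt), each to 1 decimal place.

Leg 1: heading 341.2°; drift +19.2° → track 0.4°, groundspeed 56.0 kt
Leg 2: heading 338.3°; drift +17.7° → track 356.0°, groundspeed 54.6 kt
Leg 3: heading 80.4°; drift +15.7° → track 96.1°, groundspeed 115.6 kt
Leg 4: heading 335.5°; drift +16.2° → track 351.7°, groundspeed 53.3 kt

Leg 1: track=0.4°, groundspeed=56.0 kt
Leg 2: track=356.0°, groundspeed=54.6 kt
Leg 3: track=96.1°, groundspeed=115.6 kt
Leg 4: track=351.7°, groundspeed=53.3 kt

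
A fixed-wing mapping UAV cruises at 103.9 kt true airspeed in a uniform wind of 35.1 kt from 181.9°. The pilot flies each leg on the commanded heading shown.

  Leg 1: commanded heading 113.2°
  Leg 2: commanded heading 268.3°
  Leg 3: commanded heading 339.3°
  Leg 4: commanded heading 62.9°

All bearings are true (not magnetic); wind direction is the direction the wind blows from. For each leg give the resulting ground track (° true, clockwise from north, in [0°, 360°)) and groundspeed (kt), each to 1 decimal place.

Leg 1: track=93.5°, groundspeed=96.8 kt
Leg 2: track=287.3°, groundspeed=107.6 kt
Leg 3: track=345.0°, groundspeed=137.0 kt
Leg 4: track=48.7°, groundspeed=124.8 kt

Leg 1: heading 113.2°; drift -19.7° → track 93.5°, groundspeed 96.8 kt
Leg 2: heading 268.3°; drift +19.0° → track 287.3°, groundspeed 107.6 kt
Leg 3: heading 339.3°; drift +5.7° → track 345.0°, groundspeed 137.0 kt
Leg 4: heading 62.9°; drift -14.2° → track 48.7°, groundspeed 124.8 kt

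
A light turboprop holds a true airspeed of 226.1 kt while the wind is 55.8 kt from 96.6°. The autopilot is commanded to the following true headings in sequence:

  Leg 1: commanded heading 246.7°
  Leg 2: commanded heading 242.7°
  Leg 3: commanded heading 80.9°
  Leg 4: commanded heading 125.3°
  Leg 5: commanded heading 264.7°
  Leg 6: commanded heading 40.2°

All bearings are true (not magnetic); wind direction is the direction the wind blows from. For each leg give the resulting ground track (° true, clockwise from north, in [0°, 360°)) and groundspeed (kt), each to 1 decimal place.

Leg 1: heading 246.7°; drift +5.8° → track 252.5°, groundspeed 275.9 kt
Leg 2: heading 242.7°; drift +6.5° → track 249.2°, groundspeed 274.2 kt
Leg 3: heading 80.9°; drift -5.0° → track 75.9°, groundspeed 173.0 kt
Leg 4: heading 125.3°; drift +8.6° → track 133.9°, groundspeed 179.2 kt
Leg 5: heading 264.7°; drift +2.3° → track 267.0°, groundspeed 280.9 kt
Leg 6: heading 40.2°; drift -13.4° → track 26.8°, groundspeed 200.7 kt

Leg 1: track=252.5°, groundspeed=275.9 kt
Leg 2: track=249.2°, groundspeed=274.2 kt
Leg 3: track=75.9°, groundspeed=173.0 kt
Leg 4: track=133.9°, groundspeed=179.2 kt
Leg 5: track=267.0°, groundspeed=280.9 kt
Leg 6: track=26.8°, groundspeed=200.7 kt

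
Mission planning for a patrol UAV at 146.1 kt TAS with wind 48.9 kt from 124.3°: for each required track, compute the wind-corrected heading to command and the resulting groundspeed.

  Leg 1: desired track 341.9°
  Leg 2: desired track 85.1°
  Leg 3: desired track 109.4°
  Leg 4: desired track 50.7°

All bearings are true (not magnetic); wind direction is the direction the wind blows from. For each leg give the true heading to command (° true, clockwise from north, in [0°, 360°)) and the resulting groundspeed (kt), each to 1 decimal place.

Leg 1: desired track 341.9°; wind correction +11.8° → command heading 353.7°, groundspeed 181.8 kt
Leg 2: desired track 85.1°; wind correction +12.2° → command heading 97.3°, groundspeed 104.9 kt
Leg 3: desired track 109.4°; wind correction +4.9° → command heading 114.3°, groundspeed 98.3 kt
Leg 4: desired track 50.7°; wind correction +18.7° → command heading 69.4°, groundspeed 124.6 kt

Leg 1: heading=353.7°, groundspeed=181.8 kt
Leg 2: heading=97.3°, groundspeed=104.9 kt
Leg 3: heading=114.3°, groundspeed=98.3 kt
Leg 4: heading=69.4°, groundspeed=124.6 kt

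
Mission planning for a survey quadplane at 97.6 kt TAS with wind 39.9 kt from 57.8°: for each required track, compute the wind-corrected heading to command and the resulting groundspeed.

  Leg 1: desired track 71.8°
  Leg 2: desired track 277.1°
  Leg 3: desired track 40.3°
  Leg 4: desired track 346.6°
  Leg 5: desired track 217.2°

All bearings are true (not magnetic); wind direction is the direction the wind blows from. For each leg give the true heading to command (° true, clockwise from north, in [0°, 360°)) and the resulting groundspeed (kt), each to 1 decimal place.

Leg 1: desired track 71.8°; wind correction -5.7° → command heading 66.1°, groundspeed 58.4 kt
Leg 2: desired track 277.1°; wind correction +15.0° → command heading 292.1°, groundspeed 125.1 kt
Leg 3: desired track 40.3°; wind correction +7.1° → command heading 47.4°, groundspeed 58.8 kt
Leg 4: desired track 346.6°; wind correction +22.8° → command heading 9.4°, groundspeed 77.1 kt
Leg 5: desired track 217.2°; wind correction -8.3° → command heading 208.9°, groundspeed 133.9 kt

Leg 1: heading=66.1°, groundspeed=58.4 kt
Leg 2: heading=292.1°, groundspeed=125.1 kt
Leg 3: heading=47.4°, groundspeed=58.8 kt
Leg 4: heading=9.4°, groundspeed=77.1 kt
Leg 5: heading=208.9°, groundspeed=133.9 kt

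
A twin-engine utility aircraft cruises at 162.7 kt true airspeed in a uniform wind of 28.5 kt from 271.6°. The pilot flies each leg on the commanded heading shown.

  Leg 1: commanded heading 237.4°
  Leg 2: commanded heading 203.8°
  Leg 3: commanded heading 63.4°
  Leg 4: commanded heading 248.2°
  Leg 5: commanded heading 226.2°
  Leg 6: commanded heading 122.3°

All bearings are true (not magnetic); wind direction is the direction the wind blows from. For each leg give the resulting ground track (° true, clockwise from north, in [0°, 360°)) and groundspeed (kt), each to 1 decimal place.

Leg 1: track=230.8°, groundspeed=140.0 kt
Leg 2: track=193.9°, groundspeed=154.2 kt
Leg 3: track=67.5°, groundspeed=188.3 kt
Leg 4: track=243.5°, groundspeed=137.0 kt
Leg 5: track=218.1°, groundspeed=144.1 kt
Leg 6: track=117.9°, groundspeed=187.8 kt

Leg 1: heading 237.4°; drift -6.6° → track 230.8°, groundspeed 140.0 kt
Leg 2: heading 203.8°; drift -9.9° → track 193.9°, groundspeed 154.2 kt
Leg 3: heading 63.4°; drift +4.1° → track 67.5°, groundspeed 188.3 kt
Leg 4: heading 248.2°; drift -4.7° → track 243.5°, groundspeed 137.0 kt
Leg 5: heading 226.2°; drift -8.1° → track 218.1°, groundspeed 144.1 kt
Leg 6: heading 122.3°; drift -4.4° → track 117.9°, groundspeed 187.8 kt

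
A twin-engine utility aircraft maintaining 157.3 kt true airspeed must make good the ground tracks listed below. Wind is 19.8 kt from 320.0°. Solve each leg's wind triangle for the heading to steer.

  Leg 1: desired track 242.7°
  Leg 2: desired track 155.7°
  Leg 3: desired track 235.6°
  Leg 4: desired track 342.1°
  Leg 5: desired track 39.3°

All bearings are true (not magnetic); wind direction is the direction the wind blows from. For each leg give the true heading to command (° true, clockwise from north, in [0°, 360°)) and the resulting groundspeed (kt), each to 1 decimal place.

Leg 1: heading=249.8°, groundspeed=151.8 kt
Leg 2: heading=157.7°, groundspeed=176.3 kt
Leg 3: heading=242.8°, groundspeed=154.1 kt
Leg 4: heading=339.4°, groundspeed=138.8 kt
Leg 5: heading=32.2°, groundspeed=152.4 kt

Leg 1: desired track 242.7°; wind correction +7.1° → command heading 249.8°, groundspeed 151.8 kt
Leg 2: desired track 155.7°; wind correction +2.0° → command heading 157.7°, groundspeed 176.3 kt
Leg 3: desired track 235.6°; wind correction +7.2° → command heading 242.8°, groundspeed 154.1 kt
Leg 4: desired track 342.1°; wind correction -2.7° → command heading 339.4°, groundspeed 138.8 kt
Leg 5: desired track 39.3°; wind correction -7.1° → command heading 32.2°, groundspeed 152.4 kt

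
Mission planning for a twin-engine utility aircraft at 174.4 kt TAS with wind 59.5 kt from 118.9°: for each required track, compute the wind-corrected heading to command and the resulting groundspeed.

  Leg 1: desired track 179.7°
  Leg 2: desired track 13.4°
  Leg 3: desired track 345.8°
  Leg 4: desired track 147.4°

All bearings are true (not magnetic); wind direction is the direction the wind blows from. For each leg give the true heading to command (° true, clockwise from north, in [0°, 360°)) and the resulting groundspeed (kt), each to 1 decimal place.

Leg 1: heading=162.4°, groundspeed=137.5 kt
Leg 2: heading=32.6°, groundspeed=180.6 kt
Leg 3: heading=0.2°, groundspeed=209.6 kt
Leg 4: heading=138.0°, groundspeed=119.8 kt

Leg 1: desired track 179.7°; wind correction -17.3° → command heading 162.4°, groundspeed 137.5 kt
Leg 2: desired track 13.4°; wind correction +19.2° → command heading 32.6°, groundspeed 180.6 kt
Leg 3: desired track 345.8°; wind correction +14.4° → command heading 0.2°, groundspeed 209.6 kt
Leg 4: desired track 147.4°; wind correction -9.4° → command heading 138.0°, groundspeed 119.8 kt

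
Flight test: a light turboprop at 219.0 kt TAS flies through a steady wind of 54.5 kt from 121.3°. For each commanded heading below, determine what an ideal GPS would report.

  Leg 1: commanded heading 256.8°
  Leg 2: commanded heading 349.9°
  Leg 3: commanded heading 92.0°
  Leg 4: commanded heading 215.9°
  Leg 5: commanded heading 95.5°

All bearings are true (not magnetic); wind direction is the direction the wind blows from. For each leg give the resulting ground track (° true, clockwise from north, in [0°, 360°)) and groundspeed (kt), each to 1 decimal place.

Leg 1: track=265.2°, groundspeed=260.7 kt
Leg 2: track=340.8°, groundspeed=258.3 kt
Leg 3: track=83.2°, groundspeed=173.5 kt
Leg 4: track=229.6°, groundspeed=229.9 kt
Leg 5: track=87.6°, groundspeed=171.6 kt

Leg 1: heading 256.8°; drift +8.4° → track 265.2°, groundspeed 260.7 kt
Leg 2: heading 349.9°; drift -9.1° → track 340.8°, groundspeed 258.3 kt
Leg 3: heading 92.0°; drift -8.8° → track 83.2°, groundspeed 173.5 kt
Leg 4: heading 215.9°; drift +13.7° → track 229.6°, groundspeed 229.9 kt
Leg 5: heading 95.5°; drift -7.9° → track 87.6°, groundspeed 171.6 kt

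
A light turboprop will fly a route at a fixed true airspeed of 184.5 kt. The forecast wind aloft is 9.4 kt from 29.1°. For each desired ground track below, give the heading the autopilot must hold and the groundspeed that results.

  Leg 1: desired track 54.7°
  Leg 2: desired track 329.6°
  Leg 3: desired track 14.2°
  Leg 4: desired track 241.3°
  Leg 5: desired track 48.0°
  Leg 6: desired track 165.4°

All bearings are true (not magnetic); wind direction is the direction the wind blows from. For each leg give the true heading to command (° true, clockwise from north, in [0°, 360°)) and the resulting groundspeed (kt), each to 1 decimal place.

Leg 1: desired track 54.7°; wind correction -1.3° → command heading 53.4°, groundspeed 176.0 kt
Leg 2: desired track 329.6°; wind correction +2.5° → command heading 332.1°, groundspeed 179.6 kt
Leg 3: desired track 14.2°; wind correction +0.8° → command heading 15.0°, groundspeed 175.4 kt
Leg 4: desired track 241.3°; wind correction +1.6° → command heading 242.9°, groundspeed 192.4 kt
Leg 5: desired track 48.0°; wind correction -0.9° → command heading 47.1°, groundspeed 175.6 kt
Leg 6: desired track 165.4°; wind correction -2.0° → command heading 163.4°, groundspeed 191.2 kt

Leg 1: heading=53.4°, groundspeed=176.0 kt
Leg 2: heading=332.1°, groundspeed=179.6 kt
Leg 3: heading=15.0°, groundspeed=175.4 kt
Leg 4: heading=242.9°, groundspeed=192.4 kt
Leg 5: heading=47.1°, groundspeed=175.6 kt
Leg 6: heading=163.4°, groundspeed=191.2 kt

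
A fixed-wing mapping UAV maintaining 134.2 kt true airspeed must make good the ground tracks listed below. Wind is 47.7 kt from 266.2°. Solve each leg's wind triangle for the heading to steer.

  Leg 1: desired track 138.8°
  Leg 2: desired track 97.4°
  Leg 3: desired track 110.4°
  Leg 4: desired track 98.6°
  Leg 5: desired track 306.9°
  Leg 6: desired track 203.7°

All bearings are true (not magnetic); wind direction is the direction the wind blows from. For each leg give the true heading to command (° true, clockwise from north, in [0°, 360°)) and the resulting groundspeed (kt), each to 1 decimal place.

Leg 1: heading=155.2°, groundspeed=157.7 kt
Leg 2: heading=101.4°, groundspeed=180.7 kt
Leg 3: heading=118.8°, groundspeed=176.3 kt
Leg 4: heading=103.0°, groundspeed=180.4 kt
Leg 5: heading=293.5°, groundspeed=94.4 kt
Leg 6: heading=222.1°, groundspeed=105.3 kt

Leg 1: desired track 138.8°; wind correction +16.4° → command heading 155.2°, groundspeed 157.7 kt
Leg 2: desired track 97.4°; wind correction +4.0° → command heading 101.4°, groundspeed 180.7 kt
Leg 3: desired track 110.4°; wind correction +8.4° → command heading 118.8°, groundspeed 176.3 kt
Leg 4: desired track 98.6°; wind correction +4.4° → command heading 103.0°, groundspeed 180.4 kt
Leg 5: desired track 306.9°; wind correction -13.4° → command heading 293.5°, groundspeed 94.4 kt
Leg 6: desired track 203.7°; wind correction +18.4° → command heading 222.1°, groundspeed 105.3 kt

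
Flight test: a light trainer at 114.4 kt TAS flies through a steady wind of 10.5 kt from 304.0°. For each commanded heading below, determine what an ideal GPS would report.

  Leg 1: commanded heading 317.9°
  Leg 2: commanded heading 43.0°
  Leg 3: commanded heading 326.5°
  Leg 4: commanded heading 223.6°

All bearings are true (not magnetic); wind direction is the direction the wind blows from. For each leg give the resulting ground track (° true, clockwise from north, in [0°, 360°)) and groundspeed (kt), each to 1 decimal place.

Leg 1: track=319.3°, groundspeed=104.2 kt
Leg 2: track=48.1°, groundspeed=116.5 kt
Leg 3: track=328.7°, groundspeed=104.8 kt
Leg 4: track=218.3°, groundspeed=113.1 kt

Leg 1: heading 317.9°; drift +1.4° → track 319.3°, groundspeed 104.2 kt
Leg 2: heading 43.0°; drift +5.1° → track 48.1°, groundspeed 116.5 kt
Leg 3: heading 326.5°; drift +2.2° → track 328.7°, groundspeed 104.8 kt
Leg 4: heading 223.6°; drift -5.3° → track 218.3°, groundspeed 113.1 kt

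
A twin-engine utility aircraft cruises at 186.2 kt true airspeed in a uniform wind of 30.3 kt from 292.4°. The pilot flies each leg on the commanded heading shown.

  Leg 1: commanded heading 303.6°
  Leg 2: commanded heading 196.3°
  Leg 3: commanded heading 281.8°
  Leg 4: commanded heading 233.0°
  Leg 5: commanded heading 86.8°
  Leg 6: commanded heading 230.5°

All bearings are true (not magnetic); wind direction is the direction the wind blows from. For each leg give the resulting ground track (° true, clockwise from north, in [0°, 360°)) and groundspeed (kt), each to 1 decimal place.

Leg 1: heading 303.6°; drift +2.2° → track 305.8°, groundspeed 156.6 kt
Leg 2: heading 196.3°; drift -9.0° → track 187.3°, groundspeed 191.8 kt
Leg 3: heading 281.8°; drift -2.0° → track 279.8°, groundspeed 156.5 kt
Leg 4: heading 233.0°; drift -8.7° → track 224.3°, groundspeed 172.8 kt
Leg 5: heading 86.8°; drift +3.5° → track 90.3°, groundspeed 213.9 kt
Leg 6: heading 230.5°; drift -8.8° → track 221.7°, groundspeed 174.0 kt

Leg 1: track=305.8°, groundspeed=156.6 kt
Leg 2: track=187.3°, groundspeed=191.8 kt
Leg 3: track=279.8°, groundspeed=156.5 kt
Leg 4: track=224.3°, groundspeed=172.8 kt
Leg 5: track=90.3°, groundspeed=213.9 kt
Leg 6: track=221.7°, groundspeed=174.0 kt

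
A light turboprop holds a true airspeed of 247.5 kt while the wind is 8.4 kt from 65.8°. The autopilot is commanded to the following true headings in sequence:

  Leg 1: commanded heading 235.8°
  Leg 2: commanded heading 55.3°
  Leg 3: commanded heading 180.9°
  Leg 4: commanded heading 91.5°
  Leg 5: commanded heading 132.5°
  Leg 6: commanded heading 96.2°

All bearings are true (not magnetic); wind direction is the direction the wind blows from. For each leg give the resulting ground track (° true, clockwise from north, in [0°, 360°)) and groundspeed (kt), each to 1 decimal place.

Leg 1: track=236.1°, groundspeed=255.8 kt
Leg 2: track=54.9°, groundspeed=239.2 kt
Leg 3: track=182.6°, groundspeed=251.2 kt
Leg 4: track=92.4°, groundspeed=240.0 kt
Leg 5: track=134.3°, groundspeed=244.3 kt
Leg 6: track=97.2°, groundspeed=240.3 kt

Leg 1: heading 235.8°; drift +0.3° → track 236.1°, groundspeed 255.8 kt
Leg 2: heading 55.3°; drift -0.4° → track 54.9°, groundspeed 239.2 kt
Leg 3: heading 180.9°; drift +1.7° → track 182.6°, groundspeed 251.2 kt
Leg 4: heading 91.5°; drift +0.9° → track 92.4°, groundspeed 240.0 kt
Leg 5: heading 132.5°; drift +1.8° → track 134.3°, groundspeed 244.3 kt
Leg 6: heading 96.2°; drift +1.0° → track 97.2°, groundspeed 240.3 kt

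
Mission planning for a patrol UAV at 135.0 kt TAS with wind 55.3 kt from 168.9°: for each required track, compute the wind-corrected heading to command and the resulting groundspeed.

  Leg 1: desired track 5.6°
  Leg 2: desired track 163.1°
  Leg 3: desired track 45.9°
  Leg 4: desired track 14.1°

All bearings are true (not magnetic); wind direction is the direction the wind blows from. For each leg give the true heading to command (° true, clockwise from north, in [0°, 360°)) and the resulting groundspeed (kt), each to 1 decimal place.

Leg 1: heading=12.4°, groundspeed=187.0 kt
Leg 2: heading=165.5°, groundspeed=79.9 kt
Leg 3: heading=66.0°, groundspeed=156.9 kt
Leg 4: heading=24.1°, groundspeed=183.0 kt

Leg 1: desired track 5.6°; wind correction +6.8° → command heading 12.4°, groundspeed 187.0 kt
Leg 2: desired track 163.1°; wind correction +2.4° → command heading 165.5°, groundspeed 79.9 kt
Leg 3: desired track 45.9°; wind correction +20.1° → command heading 66.0°, groundspeed 156.9 kt
Leg 4: desired track 14.1°; wind correction +10.0° → command heading 24.1°, groundspeed 183.0 kt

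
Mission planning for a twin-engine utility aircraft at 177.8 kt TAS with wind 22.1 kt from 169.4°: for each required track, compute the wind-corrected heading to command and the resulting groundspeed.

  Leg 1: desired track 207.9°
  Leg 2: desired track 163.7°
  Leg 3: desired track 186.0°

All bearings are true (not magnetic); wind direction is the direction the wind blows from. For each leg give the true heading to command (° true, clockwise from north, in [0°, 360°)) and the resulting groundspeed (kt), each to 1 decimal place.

Leg 1: desired track 207.9°; wind correction -4.4° → command heading 203.5°, groundspeed 160.0 kt
Leg 2: desired track 163.7°; wind correction +0.7° → command heading 164.4°, groundspeed 155.8 kt
Leg 3: desired track 186.0°; wind correction -2.0° → command heading 184.0°, groundspeed 156.5 kt

Leg 1: heading=203.5°, groundspeed=160.0 kt
Leg 2: heading=164.4°, groundspeed=155.8 kt
Leg 3: heading=184.0°, groundspeed=156.5 kt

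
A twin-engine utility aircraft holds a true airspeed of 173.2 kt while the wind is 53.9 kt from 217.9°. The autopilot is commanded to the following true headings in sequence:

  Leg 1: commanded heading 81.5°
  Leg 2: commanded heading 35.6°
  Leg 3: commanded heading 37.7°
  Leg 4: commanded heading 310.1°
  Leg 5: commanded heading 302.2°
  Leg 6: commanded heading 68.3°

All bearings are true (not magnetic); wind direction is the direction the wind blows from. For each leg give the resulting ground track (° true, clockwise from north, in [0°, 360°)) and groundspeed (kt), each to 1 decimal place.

Leg 1: heading 81.5°; drift -9.9° → track 71.6°, groundspeed 215.5 kt
Leg 2: heading 35.6°; drift +0.5° → track 36.1°, groundspeed 227.1 kt
Leg 3: heading 37.7°; drift +0.0° → track 37.7°, groundspeed 227.1 kt
Leg 4: heading 310.1°; drift +17.1° → track 327.2°, groundspeed 183.4 kt
Leg 5: heading 302.2°; drift +17.7° → track 319.9°, groundspeed 176.2 kt
Leg 6: heading 68.3°; drift -7.1° → track 61.2°, groundspeed 221.4 kt

Leg 1: track=71.6°, groundspeed=215.5 kt
Leg 2: track=36.1°, groundspeed=227.1 kt
Leg 3: track=37.7°, groundspeed=227.1 kt
Leg 4: track=327.2°, groundspeed=183.4 kt
Leg 5: track=319.9°, groundspeed=176.2 kt
Leg 6: track=61.2°, groundspeed=221.4 kt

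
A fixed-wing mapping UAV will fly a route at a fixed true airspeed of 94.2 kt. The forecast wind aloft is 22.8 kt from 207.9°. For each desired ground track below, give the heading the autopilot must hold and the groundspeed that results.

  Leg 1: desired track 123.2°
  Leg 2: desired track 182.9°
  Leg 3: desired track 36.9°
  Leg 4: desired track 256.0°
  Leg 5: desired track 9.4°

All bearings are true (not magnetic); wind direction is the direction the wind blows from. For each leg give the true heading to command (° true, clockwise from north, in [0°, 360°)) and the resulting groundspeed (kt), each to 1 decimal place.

Leg 1: desired track 123.2°; wind correction +13.9° → command heading 137.1°, groundspeed 89.3 kt
Leg 2: desired track 182.9°; wind correction +5.9° → command heading 188.8°, groundspeed 73.0 kt
Leg 3: desired track 36.9°; wind correction +2.2° → command heading 39.1°, groundspeed 116.7 kt
Leg 4: desired track 256.0°; wind correction -10.4° → command heading 245.6°, groundspeed 77.4 kt
Leg 5: desired track 9.4°; wind correction -4.4° → command heading 5.0°, groundspeed 115.5 kt

Leg 1: heading=137.1°, groundspeed=89.3 kt
Leg 2: heading=188.8°, groundspeed=73.0 kt
Leg 3: heading=39.1°, groundspeed=116.7 kt
Leg 4: heading=245.6°, groundspeed=77.4 kt
Leg 5: heading=5.0°, groundspeed=115.5 kt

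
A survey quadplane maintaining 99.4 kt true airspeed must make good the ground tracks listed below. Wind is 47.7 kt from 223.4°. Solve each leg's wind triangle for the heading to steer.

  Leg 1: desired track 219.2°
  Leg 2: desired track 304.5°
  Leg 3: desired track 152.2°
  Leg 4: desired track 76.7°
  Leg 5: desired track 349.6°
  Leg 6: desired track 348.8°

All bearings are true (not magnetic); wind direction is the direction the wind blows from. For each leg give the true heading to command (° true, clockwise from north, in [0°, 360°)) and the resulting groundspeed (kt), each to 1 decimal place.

Leg 1: heading=221.2°, groundspeed=51.8 kt
Leg 2: heading=276.2°, groundspeed=80.1 kt
Leg 3: heading=179.2°, groundspeed=73.2 kt
Leg 4: heading=92.0°, groundspeed=135.8 kt
Leg 5: heading=326.8°, groundspeed=119.8 kt
Leg 6: heading=325.8°, groundspeed=119.1 kt

Leg 1: desired track 219.2°; wind correction +2.0° → command heading 221.2°, groundspeed 51.8 kt
Leg 2: desired track 304.5°; wind correction -28.3° → command heading 276.2°, groundspeed 80.1 kt
Leg 3: desired track 152.2°; wind correction +27.0° → command heading 179.2°, groundspeed 73.2 kt
Leg 4: desired track 76.7°; wind correction +15.3° → command heading 92.0°, groundspeed 135.8 kt
Leg 5: desired track 349.6°; wind correction -22.8° → command heading 326.8°, groundspeed 119.8 kt
Leg 6: desired track 348.8°; wind correction -23.0° → command heading 325.8°, groundspeed 119.1 kt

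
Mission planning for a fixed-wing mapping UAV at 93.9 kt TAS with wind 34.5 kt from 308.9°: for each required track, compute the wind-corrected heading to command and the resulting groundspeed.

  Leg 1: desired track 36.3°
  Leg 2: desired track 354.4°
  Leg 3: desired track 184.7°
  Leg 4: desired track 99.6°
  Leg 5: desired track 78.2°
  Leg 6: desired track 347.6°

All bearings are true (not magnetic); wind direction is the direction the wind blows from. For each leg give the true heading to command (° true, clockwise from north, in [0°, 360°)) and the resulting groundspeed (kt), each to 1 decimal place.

Leg 1: desired track 36.3°; wind correction -21.5° → command heading 14.8°, groundspeed 85.8 kt
Leg 2: desired track 354.4°; wind correction -15.2° → command heading 339.2°, groundspeed 66.4 kt
Leg 3: desired track 184.7°; wind correction +17.7° → command heading 202.4°, groundspeed 108.9 kt
Leg 4: desired track 99.6°; wind correction -10.4° → command heading 89.2°, groundspeed 122.5 kt
Leg 5: desired track 78.2°; wind correction -16.5° → command heading 61.7°, groundspeed 111.9 kt
Leg 6: desired track 347.6°; wind correction -13.3° → command heading 334.3°, groundspeed 64.5 kt

Leg 1: heading=14.8°, groundspeed=85.8 kt
Leg 2: heading=339.2°, groundspeed=66.4 kt
Leg 3: heading=202.4°, groundspeed=108.9 kt
Leg 4: heading=89.2°, groundspeed=122.5 kt
Leg 5: heading=61.7°, groundspeed=111.9 kt
Leg 6: heading=334.3°, groundspeed=64.5 kt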